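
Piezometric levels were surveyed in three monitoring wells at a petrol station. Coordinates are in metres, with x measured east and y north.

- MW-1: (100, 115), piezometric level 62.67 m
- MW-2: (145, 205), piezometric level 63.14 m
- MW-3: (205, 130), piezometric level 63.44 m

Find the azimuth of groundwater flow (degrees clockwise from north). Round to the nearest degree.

Taking MW-1 as reference: MW-2−MW-1 = (45, 90, +0.47); MW-3−MW-1 = (105, 15, +0.77).
Solve a·Δx + b·Δy = Δh: det = 45·15 − 105·90 = -8775.
∂h/∂x = [(+0.47)·15 − (+0.77)·90] / -8775 = +0.007094
∂h/∂y = [45·(+0.77) − 105·(+0.47)] / -8775 = +0.001675
Flow direction (−∇h) has components (-0.007094 E, -0.001675 N).
Azimuth = atan2(E, N) = atan2(-0.007094, -0.001675) = 256.7° ≈ 257°.

257°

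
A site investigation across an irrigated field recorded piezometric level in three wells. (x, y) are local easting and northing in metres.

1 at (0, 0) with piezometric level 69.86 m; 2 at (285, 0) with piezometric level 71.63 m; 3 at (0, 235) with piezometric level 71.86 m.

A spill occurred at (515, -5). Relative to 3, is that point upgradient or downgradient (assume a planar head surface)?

upgradient

∂h/∂x = (71.63 − 69.86) / (285 − 0) = +0.006211
∂h/∂y = (71.86 − 69.86) / (235 − 0) = +0.008511
Head at (515, -5) = 69.86 + (+0.006211)·(515) + (+0.008511)·(-5) = 73.02 m.
That is higher than the 71.86 m at 3, so the point is upgradient.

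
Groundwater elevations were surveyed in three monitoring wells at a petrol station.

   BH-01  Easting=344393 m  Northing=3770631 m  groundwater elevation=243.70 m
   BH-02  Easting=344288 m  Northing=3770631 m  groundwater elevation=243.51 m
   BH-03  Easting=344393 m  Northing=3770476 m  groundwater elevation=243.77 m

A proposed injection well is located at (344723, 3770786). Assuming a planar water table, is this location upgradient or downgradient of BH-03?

upgradient

∂h/∂x = (243.51 − 243.70) / (344288 − 344393) = +0.001810
∂h/∂y = (243.77 − 243.70) / (3770476 − 3770631) = -0.0004516
Head at (344723, 3770786) = 243.70 + (+0.001810)·(330) + (-0.0004516)·(155) = 244.23 m.
That is higher than the 243.77 m at BH-03, so the point is upgradient.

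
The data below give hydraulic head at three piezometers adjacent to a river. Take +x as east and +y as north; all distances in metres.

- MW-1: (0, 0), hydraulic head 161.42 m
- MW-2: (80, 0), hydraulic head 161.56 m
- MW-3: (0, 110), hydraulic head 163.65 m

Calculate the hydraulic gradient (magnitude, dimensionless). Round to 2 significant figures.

0.020

∂h/∂x = (161.56 − 161.42) / (80 − 0) = +0.001750
∂h/∂y = (163.65 − 161.42) / (110 − 0) = +0.02027
|∇h| = √(0.001750² + 0.02027²) = 0.02035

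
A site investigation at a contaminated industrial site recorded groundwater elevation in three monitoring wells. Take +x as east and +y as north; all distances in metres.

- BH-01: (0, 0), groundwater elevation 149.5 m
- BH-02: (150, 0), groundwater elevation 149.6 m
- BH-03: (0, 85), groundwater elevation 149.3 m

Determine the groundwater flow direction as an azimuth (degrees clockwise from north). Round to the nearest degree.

∂h/∂x = (149.6 − 149.5) / (150 − 0) = +0.0006667
∂h/∂y = (149.3 − 149.5) / (85 − 0) = -0.002353
Flow direction (−∇h) has components (-0.0006667 E, +0.002353 N).
Azimuth = atan2(E, N) = atan2(-0.0006667, +0.002353) = 344.2° ≈ 344°.

344°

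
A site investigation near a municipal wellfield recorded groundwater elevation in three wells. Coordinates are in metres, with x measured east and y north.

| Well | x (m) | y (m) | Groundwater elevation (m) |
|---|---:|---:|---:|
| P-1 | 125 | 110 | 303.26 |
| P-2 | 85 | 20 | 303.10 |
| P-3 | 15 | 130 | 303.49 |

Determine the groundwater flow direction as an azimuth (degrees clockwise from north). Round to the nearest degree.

Taking P-1 as reference: P-2−P-1 = (-40, -90, -0.16); P-3−P-1 = (-110, 20, +0.23).
Determinant of the coordinate differences = (-40)·20 − (-110)·(-90) = -10700.
∂h/∂x = [(-0.16)·20 − (+0.23)·(-90)] / -10700 = -0.001636
∂h/∂y = [(-40)·(+0.23) − (-110)·(-0.16)] / -10700 = +0.002505
Flow direction (−∇h) has components (+0.001636 E, -0.002505 N).
Azimuth = atan2(E, N) = atan2(+0.001636, -0.002505) = 146.9° ≈ 147°.

147°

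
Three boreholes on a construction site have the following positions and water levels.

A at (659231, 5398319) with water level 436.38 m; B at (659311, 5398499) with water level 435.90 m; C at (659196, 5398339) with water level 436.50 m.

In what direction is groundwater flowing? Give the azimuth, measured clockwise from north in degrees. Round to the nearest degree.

077°

With h = a·x + b·y + c and A as origin, the differences give:
  80·a + 180·b = -0.48
  (-35)·a + 20·b = +0.12
Eliminate b (×20 and ×180, subtract): 7900·a = -31.200 → a = ∂h/∂x = -0.003949
Back-substitute: b = ∂h/∂y = -0.0009114.
Flow direction (−∇h) has components (+0.003949 E, +0.0009114 N).
Azimuth = atan2(E, N) = atan2(+0.003949, +0.0009114) = 77.0° ≈ 077°.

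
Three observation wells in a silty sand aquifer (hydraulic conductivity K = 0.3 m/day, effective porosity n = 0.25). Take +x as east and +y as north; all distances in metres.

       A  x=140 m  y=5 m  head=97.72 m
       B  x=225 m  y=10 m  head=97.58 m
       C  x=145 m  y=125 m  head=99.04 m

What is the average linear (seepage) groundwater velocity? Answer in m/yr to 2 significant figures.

With h = a·x + b·y + c and A as origin, the differences give:
  85·a + 5·b = -0.14
  5·a + 120·b = +1.32
Eliminate b (×120 and ×5, subtract): 10175·a = -23.400 → a = ∂h/∂x = -0.002300
Back-substitute: b = ∂h/∂y = +0.01110.
|∇h| = √(-0.002300² + 0.01110²) = 0.01134
Seepage velocity v = K·i/n = 0.3 × 0.01134 / 0.25 = 0.01361 m/day = 4.971 m/yr.

5.0 m/yr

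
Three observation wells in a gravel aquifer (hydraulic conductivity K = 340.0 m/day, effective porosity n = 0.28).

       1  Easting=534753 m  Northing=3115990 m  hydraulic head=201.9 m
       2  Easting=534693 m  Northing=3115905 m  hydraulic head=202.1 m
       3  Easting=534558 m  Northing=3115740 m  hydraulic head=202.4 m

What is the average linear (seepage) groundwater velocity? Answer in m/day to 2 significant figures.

With h = a·x + b·y + c and 1 as origin, the differences give:
  (-60)·a + (-85)·b = +0.2
  (-195)·a + (-250)·b = +0.5
Eliminate b (×(-250) and ×(-85), subtract): -1575·a = -7.50 → a = ∂h/∂x = +0.004762
Back-substitute: b = ∂h/∂y = -0.005714.
|∇h| = √(0.004762² + -0.005714²) = 0.007438
Seepage velocity v = K·i/n = 340.0 × 0.007438 / 0.28 = 9.032 m/day.

9.0 m/day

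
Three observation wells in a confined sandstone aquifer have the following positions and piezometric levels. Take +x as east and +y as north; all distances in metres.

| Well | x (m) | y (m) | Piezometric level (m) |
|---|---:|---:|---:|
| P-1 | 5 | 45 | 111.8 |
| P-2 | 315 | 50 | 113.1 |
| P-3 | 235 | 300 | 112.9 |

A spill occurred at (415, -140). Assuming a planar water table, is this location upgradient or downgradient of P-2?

upgradient

Differences from P-1: to P-2 (Δx, Δy, Δh) = (310, 5, +1.3); to P-3 = (230, 255, +1.1).
Solve a·Δx + b·Δy = Δh: det = 310·255 − 230·5 = 77900.
∂h/∂x = [(+1.3)·255 − (+1.1)·5] / 77900 = +0.004185
∂h/∂y = [310·(+1.1) − 230·(+1.3)] / 77900 = +0.0005392
Head at (415, -140) = 111.8 + (+0.004185)·(410) + (+0.0005392)·(-185) = 113.42 m.
That is higher than the 113.1 m at P-2, so the point is upgradient.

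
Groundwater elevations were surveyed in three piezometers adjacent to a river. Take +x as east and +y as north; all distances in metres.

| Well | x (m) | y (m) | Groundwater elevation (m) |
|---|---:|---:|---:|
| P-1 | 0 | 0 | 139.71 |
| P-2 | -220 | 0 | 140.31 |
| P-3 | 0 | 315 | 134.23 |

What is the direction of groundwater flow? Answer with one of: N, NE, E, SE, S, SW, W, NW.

∂h/∂x = (140.31 − 139.71) / (-220 − 0) = -0.002727
∂h/∂y = (134.23 − 139.71) / (315 − 0) = -0.01740
Flow = −∇h = (+0.002727 east, +0.01740 north), which points north.

N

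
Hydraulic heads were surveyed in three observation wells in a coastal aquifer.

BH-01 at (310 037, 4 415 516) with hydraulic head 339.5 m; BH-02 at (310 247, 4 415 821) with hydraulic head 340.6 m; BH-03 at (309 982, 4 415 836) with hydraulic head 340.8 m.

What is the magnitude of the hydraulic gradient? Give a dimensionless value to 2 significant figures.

Taking BH-01 as reference: BH-02−BH-01 = (210, 305, +1.1); BH-03−BH-01 = (-55, 320, +1.3).
Solve a·Δx + b·Δy = Δh: det = 210·320 − (-55)·305 = 83975.
∂h/∂x = [(+1.1)·320 − (+1.3)·305] / 83975 = -0.0005299
∂h/∂y = [210·(+1.3) − (-55)·(+1.1)] / 83975 = +0.003971
|∇h| = √(-0.0005299² + 0.003971²) = 0.004006

0.0040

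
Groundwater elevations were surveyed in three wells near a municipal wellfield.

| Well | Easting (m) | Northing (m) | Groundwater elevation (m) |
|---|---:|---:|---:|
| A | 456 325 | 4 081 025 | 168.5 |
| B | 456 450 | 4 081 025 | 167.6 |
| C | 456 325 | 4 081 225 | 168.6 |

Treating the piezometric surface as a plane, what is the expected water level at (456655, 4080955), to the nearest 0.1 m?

∂h/∂x = (167.6 − 168.5) / (456450 − 456325) = -0.007200
∂h/∂y = (168.6 − 168.5) / (4081225 − 4081025) = +0.0005000
h(456655, 4080955) = 168.5 + (-0.007200)·(330) + (+0.0005000)·(-70) = 168.5 -2.376 -0.035 = 166.089 m.

166.1 m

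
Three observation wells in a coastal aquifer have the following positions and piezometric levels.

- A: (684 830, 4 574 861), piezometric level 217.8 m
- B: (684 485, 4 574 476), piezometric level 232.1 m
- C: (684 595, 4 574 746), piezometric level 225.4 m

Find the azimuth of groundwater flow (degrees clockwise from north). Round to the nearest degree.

With h = a·x + b·y + c and A as origin, the differences give:
  (-345)·a + (-385)·b = +14.3
  (-235)·a + (-115)·b = +7.6
Eliminate b (×(-115) and ×(-385), subtract): -50800·a = 1281.50 → a = ∂h/∂x = -0.02523
Back-substitute: b = ∂h/∂y = -0.01454.
Flow direction (−∇h) has components (+0.02523 E, +0.01454 N).
Azimuth = atan2(E, N) = atan2(+0.02523, +0.01454) = 60.0° ≈ 060°.

060°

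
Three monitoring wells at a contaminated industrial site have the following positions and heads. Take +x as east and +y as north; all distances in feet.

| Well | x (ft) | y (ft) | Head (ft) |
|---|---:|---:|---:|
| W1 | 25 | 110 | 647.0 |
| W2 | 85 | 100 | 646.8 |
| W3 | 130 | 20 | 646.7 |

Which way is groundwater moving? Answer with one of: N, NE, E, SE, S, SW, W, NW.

Taking W1 as reference: W2−W1 = (60, -10, -0.2); W3−W1 = (105, -90, -0.3).
Solve a·Δx + b·Δy = Δh: det = 60·(-90) − 105·(-10) = -4350.
∂h/∂x = [(-0.2)·(-90) − (-0.3)·(-10)] / -4350 = -0.003448
∂h/∂y = [60·(-0.3) − 105·(-0.2)] / -4350 = -0.0006897
Flow = −∇h = (+0.003448 east, +0.0006897 north), which points east.

E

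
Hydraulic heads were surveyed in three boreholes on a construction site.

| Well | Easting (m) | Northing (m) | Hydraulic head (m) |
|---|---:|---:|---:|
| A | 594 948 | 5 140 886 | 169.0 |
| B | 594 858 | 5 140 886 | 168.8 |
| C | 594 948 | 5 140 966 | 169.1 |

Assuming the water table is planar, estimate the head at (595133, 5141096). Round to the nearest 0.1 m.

169.7 m

∂h/∂x = (168.8 − 169.0) / (594858 − 594948) = +0.002222
∂h/∂y = (169.1 − 169.0) / (5140966 − 5140886) = +0.001250
h(595133, 5141096) = 169.0 + (+0.002222)·(185) + (+0.001250)·(210) = 169.0 +0.411 +0.262 = 169.674 m.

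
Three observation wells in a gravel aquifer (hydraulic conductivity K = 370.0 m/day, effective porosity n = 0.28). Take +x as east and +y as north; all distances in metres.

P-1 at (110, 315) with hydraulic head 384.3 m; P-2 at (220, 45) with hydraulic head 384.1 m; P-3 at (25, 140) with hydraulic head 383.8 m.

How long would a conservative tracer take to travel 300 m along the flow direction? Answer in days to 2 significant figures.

78 days

With h = a·x + b·y + c and P-1 as origin, the differences give:
  110·a + (-270)·b = -0.2
  (-85)·a + (-175)·b = -0.5
Eliminate b (×(-175) and ×(-270), subtract): -42200·a = -100.00 → a = ∂h/∂x = +0.002370
Back-substitute: b = ∂h/∂y = +0.001706.
|∇h| = √(0.002370² + 0.001706²) = 0.00292
Seepage velocity v = K·i/n = 370.0 × 0.00292 / 0.28 = 3.859 m/day.
t = 300 / 3.859 = 77.74 days.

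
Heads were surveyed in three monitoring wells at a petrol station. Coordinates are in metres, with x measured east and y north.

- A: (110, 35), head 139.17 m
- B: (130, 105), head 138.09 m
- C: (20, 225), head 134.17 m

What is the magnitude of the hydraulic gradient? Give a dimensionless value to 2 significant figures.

With h = a·x + b·y + c and A as origin, the differences give:
  20·a + 70·b = -1.08
  (-90)·a + 190·b = -5.00
Eliminate b (×190 and ×70, subtract): 10100·a = 144.800 → a = ∂h/∂x = +0.01434
Back-substitute: b = ∂h/∂y = -0.01952.
|∇h| = √(0.01434² + -0.01952²) = 0.02422

0.024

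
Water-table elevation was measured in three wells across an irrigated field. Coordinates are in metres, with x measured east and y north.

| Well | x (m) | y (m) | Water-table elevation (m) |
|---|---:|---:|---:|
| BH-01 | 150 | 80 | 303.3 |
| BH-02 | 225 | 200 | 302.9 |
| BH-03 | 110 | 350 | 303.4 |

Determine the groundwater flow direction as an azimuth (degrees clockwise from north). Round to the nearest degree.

With h = a·x + b·y + c and BH-01 as origin, the differences give:
  75·a + 120·b = -0.4
  (-40)·a + 270·b = +0.1
Eliminate b (×270 and ×120, subtract): 25050·a = -120.00 → a = ∂h/∂x = -0.004790
Back-substitute: b = ∂h/∂y = -0.0003393.
Flow direction (−∇h) has components (+0.004790 E, +0.0003393 N).
Azimuth = atan2(E, N) = atan2(+0.004790, +0.0003393) = 85.9° ≈ 086°.

086°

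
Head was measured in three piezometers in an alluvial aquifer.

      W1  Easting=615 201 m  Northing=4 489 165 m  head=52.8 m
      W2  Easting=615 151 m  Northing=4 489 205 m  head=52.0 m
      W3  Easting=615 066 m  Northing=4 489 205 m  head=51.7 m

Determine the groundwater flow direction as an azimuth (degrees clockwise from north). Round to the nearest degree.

Differences from W1: to W2 (Δx, Δy, Δh) = (-50, 40, -0.8); to W3 = (-135, 40, -1.1).
Solve a·Δx + b·Δy = Δh: det = (-50)·40 − (-135)·40 = 3400.
∂h/∂x = [(-0.8)·40 − (-1.1)·40] / 3400 = +0.003529
∂h/∂y = [(-50)·(-1.1) − (-135)·(-0.8)] / 3400 = -0.01559
Flow direction (−∇h) has components (-0.003529 E, +0.01559 N).
Azimuth = atan2(E, N) = atan2(-0.003529, +0.01559) = 347.2° ≈ 347°.

347°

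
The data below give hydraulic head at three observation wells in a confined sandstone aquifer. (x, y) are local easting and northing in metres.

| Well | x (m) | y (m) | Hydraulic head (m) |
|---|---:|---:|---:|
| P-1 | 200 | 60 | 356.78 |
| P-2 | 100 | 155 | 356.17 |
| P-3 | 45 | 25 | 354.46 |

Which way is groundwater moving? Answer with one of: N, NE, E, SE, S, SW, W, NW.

Differences from P-1: to P-2 (Δx, Δy, Δh) = (-100, 95, -0.61); to P-3 = (-155, -35, -2.32).
Solve a·Δx + b·Δy = Δh: det = (-100)·(-35) − (-155)·95 = 18225.
∂h/∂x = [(-0.61)·(-35) − (-2.32)·95] / 18225 = +0.01326
∂h/∂y = [(-100)·(-2.32) − (-155)·(-0.61)] / 18225 = +0.007542
Flow = −∇h = (-0.01326 east, -0.007542 north), which points southwest.

SW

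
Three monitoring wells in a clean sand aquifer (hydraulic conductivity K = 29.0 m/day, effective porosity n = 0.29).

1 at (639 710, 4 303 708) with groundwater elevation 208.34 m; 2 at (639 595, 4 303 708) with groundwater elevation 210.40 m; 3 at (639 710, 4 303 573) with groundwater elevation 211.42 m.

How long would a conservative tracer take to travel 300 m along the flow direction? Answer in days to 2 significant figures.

100 days

∂h/∂x = (210.40 − 208.34) / (639595 − 639710) = -0.01791
∂h/∂y = (211.42 − 208.34) / (4303573 − 4303708) = -0.02281
|∇h| = √(-0.01791² + -0.02281²) = 0.029
Seepage velocity v = K·i/n = 29.0 × 0.029 / 0.29 = 2.9 m/day.
t = 300 / 2.9 = 103.4 days.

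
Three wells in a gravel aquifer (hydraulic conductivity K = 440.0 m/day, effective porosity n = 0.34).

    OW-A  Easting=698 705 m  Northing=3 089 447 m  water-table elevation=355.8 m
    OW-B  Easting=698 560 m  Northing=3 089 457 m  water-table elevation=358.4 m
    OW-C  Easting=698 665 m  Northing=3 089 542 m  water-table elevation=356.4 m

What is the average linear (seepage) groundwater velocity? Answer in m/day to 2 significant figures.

23 m/day

Taking OW-A as reference: OW-B−OW-A = (-145, 10, +2.6); OW-C−OW-A = (-40, 95, +0.6).
Solve a·Δx + b·Δy = Δh: det = (-145)·95 − (-40)·10 = -13375.
∂h/∂x = [(+2.6)·95 − (+0.6)·10] / -13375 = -0.01802
∂h/∂y = [(-145)·(+0.6) − (-40)·(+2.6)] / -13375 = -0.001271
|∇h| = √(-0.01802² + -0.001271²) = 0.01806
Seepage velocity v = K·i/n = 440.0 × 0.01806 / 0.34 = 23.37 m/day.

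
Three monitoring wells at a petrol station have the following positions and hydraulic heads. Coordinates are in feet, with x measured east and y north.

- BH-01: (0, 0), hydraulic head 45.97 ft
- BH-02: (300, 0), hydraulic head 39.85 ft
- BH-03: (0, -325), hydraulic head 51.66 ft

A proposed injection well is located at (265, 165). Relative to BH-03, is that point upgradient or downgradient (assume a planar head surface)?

downgradient

∂h/∂x = (39.85 − 45.97) / (300 − 0) = -0.02040
∂h/∂y = (51.66 − 45.97) / (-325 − 0) = -0.01751
Head at (265, 165) = 45.97 + (-0.02040)·(265) + (-0.01751)·(165) = 37.68 ft.
That is lower than the 51.66 ft at BH-03, so the point is downgradient.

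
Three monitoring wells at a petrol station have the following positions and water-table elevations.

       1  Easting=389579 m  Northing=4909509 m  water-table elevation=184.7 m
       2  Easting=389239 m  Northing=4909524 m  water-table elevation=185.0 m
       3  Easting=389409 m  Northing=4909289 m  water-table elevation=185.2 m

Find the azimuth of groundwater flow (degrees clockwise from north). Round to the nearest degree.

Taking 1 as reference: 2−1 = (-340, 15, +0.3); 3−1 = (-170, -220, +0.5).
Determinant of the coordinate differences = (-340)·(-220) − (-170)·15 = 77350.
∂h/∂x = [(+0.3)·(-220) − (+0.5)·15] / 77350 = -0.0009502
∂h/∂y = [(-340)·(+0.5) − (-170)·(+0.3)] / 77350 = -0.001538
Flow direction (−∇h) has components (+0.0009502 E, +0.001538 N).
Azimuth = atan2(E, N) = atan2(+0.0009502, +0.001538) = 31.7° ≈ 032°.

032°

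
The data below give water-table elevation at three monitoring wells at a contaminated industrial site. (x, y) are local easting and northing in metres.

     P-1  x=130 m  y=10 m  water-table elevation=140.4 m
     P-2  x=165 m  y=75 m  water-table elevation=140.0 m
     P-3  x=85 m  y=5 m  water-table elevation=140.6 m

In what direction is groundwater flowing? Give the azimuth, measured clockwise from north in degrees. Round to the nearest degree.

045°

Taking P-1 as reference: P-2−P-1 = (35, 65, -0.4); P-3−P-1 = (-45, -5, +0.2).
Solve a·Δx + b·Δy = Δh: det = 35·(-5) − (-45)·65 = 2750.
∂h/∂x = [(-0.4)·(-5) − (+0.2)·65] / 2750 = -0.004000
∂h/∂y = [35·(+0.2) − (-45)·(-0.4)] / 2750 = -0.004000
Flow direction (−∇h) has components (+0.004000 E, +0.004000 N).
Azimuth = atan2(E, N) = atan2(+0.004000, +0.004000) = 45.0° ≈ 045°.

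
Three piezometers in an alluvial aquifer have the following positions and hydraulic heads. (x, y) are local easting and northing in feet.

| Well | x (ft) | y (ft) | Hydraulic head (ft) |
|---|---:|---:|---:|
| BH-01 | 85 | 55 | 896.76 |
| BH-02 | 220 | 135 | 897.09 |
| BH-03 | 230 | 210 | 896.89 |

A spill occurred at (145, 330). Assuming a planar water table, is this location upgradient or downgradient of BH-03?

downgradient

Taking BH-01 as reference: BH-02−BH-01 = (135, 80, +0.33); BH-03−BH-01 = (145, 155, +0.13).
Solve a·Δx + b·Δy = Δh: det = 135·155 − 145·80 = 9325.
∂h/∂x = [(+0.33)·155 − (+0.13)·80] / 9325 = +0.004370
∂h/∂y = [135·(+0.13) − 145·(+0.33)] / 9325 = -0.003249
Head at (145, 330) = 896.76 + (+0.004370)·(60) + (-0.003249)·(275) = 896.13 ft.
That is lower than the 896.89 ft at BH-03, so the point is downgradient.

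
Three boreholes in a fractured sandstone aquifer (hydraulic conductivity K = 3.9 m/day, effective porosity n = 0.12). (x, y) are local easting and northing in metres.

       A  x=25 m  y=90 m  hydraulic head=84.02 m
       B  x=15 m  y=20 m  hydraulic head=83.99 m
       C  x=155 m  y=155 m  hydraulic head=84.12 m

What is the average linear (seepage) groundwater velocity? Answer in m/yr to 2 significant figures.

Differences from A: to B (Δx, Δy, Δh) = (-10, -70, -0.03); to C = (130, 65, +0.10).
Solve a·Δx + b·Δy = Δh: det = (-10)·65 − 130·(-70) = 8450.
∂h/∂x = [(-0.03)·65 − (+0.10)·(-70)] / 8450 = +0.0005976
∂h/∂y = [(-10)·(+0.10) − 130·(-0.03)] / 8450 = +0.0003432
|∇h| = √(0.0005976² + 0.0003432²) = 0.0006891
Seepage velocity v = K·i/n = 3.9 × 0.0006891 / 0.12 = 0.0224 m/day = 8.182 m/yr.

8.2 m/yr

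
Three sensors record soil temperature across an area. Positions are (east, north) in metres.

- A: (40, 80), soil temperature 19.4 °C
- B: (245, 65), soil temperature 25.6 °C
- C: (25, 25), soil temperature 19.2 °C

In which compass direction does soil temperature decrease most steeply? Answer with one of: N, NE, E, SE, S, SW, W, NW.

Taking A as reference: B−A = (205, -15, +6.2); C−A = (-15, -55, -0.2).
Solve a·Δx + b·Δy = ΔT: det = 205·(-55) − (-15)·(-15) = -11500.
∂T/∂x = [(+6.2)·(-55) − (-0.2)·(-15)] / -11500 = +0.02991
∂T/∂y = [205·(-0.2) − (-15)·(+6.2)] / -11500 = -0.004522
Steepest decrease is along −∇f = (-0.02991 E, +0.004522 N) → west.

W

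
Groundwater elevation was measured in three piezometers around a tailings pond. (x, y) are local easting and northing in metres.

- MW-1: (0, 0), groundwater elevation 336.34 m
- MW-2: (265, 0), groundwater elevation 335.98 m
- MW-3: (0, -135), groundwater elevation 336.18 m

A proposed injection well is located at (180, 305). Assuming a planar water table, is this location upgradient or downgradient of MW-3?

upgradient

∂h/∂x = (335.98 − 336.34) / (265 − 0) = -0.001358
∂h/∂y = (336.18 − 336.34) / (-135 − 0) = +0.001185
Head at (180, 305) = 336.34 + (-0.001358)·(180) + (+0.001185)·(305) = 336.46 m.
That is higher than the 336.18 m at MW-3, so the point is upgradient.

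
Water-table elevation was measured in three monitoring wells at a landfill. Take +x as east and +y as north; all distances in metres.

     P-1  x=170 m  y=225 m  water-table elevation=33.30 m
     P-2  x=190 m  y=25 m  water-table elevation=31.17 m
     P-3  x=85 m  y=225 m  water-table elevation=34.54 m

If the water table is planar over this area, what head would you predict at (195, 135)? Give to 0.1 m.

Differences from P-1: to P-2 (Δx, Δy, Δh) = (20, -200, -2.13); to P-3 = (-85, 0, +1.24).
Determinant of the coordinate differences = 20·0 − (-85)·(-200) = -17000.
∂h/∂x = [(-2.13)·0 − (+1.24)·(-200)] / -17000 = -0.01459
∂h/∂y = [20·(+1.24) − (-85)·(-2.13)] / -17000 = +0.009191
h(195, 135) = 33.30 + (-0.01459)·(25) + (+0.009191)·(-90) = 33.30 -0.365 -0.827 = 32.108 m.

32.1 m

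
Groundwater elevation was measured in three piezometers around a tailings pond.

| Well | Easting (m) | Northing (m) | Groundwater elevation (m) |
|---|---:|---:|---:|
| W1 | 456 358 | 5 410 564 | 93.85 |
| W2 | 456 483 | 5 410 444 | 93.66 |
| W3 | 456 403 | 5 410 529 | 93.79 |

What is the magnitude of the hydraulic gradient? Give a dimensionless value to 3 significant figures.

0.00116

Taking W1 as reference: W2−W1 = (125, -120, -0.19); W3−W1 = (45, -35, -0.06).
Determinant of the coordinate differences = 125·(-35) − 45·(-120) = 1025.
∂h/∂x = [(-0.19)·(-35) − (-0.06)·(-120)] / 1025 = -0.0005366
∂h/∂y = [125·(-0.06) − 45·(-0.19)] / 1025 = +0.001024
|∇h| = √(-0.0005366² + 0.001024²) = 0.001156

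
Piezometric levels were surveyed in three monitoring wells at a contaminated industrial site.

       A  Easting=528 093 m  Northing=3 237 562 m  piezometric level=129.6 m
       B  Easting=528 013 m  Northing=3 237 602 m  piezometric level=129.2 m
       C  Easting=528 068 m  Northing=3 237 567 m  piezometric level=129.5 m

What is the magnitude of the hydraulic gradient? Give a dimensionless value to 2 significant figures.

0.0047

Differences from A: to B (Δx, Δy, Δh) = (-80, 40, -0.4); to C = (-25, 5, -0.1).
Solve a·Δx + b·Δy = Δh: det = (-80)·5 − (-25)·40 = 600.
∂h/∂x = [(-0.4)·5 − (-0.1)·40] / 600 = +0.003333
∂h/∂y = [(-80)·(-0.1) − (-25)·(-0.4)] / 600 = -0.003333
|∇h| = √(0.003333² + -0.003333²) = 0.004714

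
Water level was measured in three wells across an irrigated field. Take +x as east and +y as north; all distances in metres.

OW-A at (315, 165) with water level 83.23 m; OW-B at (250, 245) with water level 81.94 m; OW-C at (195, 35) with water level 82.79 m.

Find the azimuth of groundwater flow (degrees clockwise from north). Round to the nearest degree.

With h = a·x + b·y + c and OW-A as origin, the differences give:
  (-65)·a + 80·b = -1.29
  (-120)·a + (-130)·b = -0.44
Eliminate b (×(-130) and ×80, subtract): 18050·a = 202.900 → a = ∂h/∂x = +0.01124
Back-substitute: b = ∂h/∂y = -0.006992.
Flow direction (−∇h) has components (-0.01124 E, +0.006992 N).
Azimuth = atan2(E, N) = atan2(-0.01124, +0.006992) = 301.9° ≈ 302°.

302°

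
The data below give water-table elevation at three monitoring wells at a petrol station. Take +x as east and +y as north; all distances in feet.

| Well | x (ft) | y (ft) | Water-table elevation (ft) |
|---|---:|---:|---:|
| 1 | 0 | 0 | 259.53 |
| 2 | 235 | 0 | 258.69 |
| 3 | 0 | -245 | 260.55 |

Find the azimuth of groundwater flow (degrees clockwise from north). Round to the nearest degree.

041°

∂h/∂x = (258.69 − 259.53) / (235 − 0) = -0.003574
∂h/∂y = (260.55 − 259.53) / (-245 − 0) = -0.004163
Flow direction (−∇h) has components (+0.003574 E, +0.004163 N).
Azimuth = atan2(E, N) = atan2(+0.003574, +0.004163) = 40.6° ≈ 041°.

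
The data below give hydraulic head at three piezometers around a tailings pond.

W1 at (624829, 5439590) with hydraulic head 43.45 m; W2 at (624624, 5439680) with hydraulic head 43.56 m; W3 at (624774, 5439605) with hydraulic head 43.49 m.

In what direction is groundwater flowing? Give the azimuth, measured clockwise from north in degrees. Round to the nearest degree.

Differences from W1: to W2 (Δx, Δy, Δh) = (-205, 90, +0.11); to W3 = (-55, 15, +0.04).
Determinant of the coordinate differences = (-205)·15 − (-55)·90 = 1875.
∂h/∂x = [(+0.11)·15 − (+0.04)·90] / 1875 = -0.001040
∂h/∂y = [(-205)·(+0.04) − (-55)·(+0.11)] / 1875 = -0.001147
Flow direction (−∇h) has components (+0.001040 E, +0.001147 N).
Azimuth = atan2(E, N) = atan2(+0.001040, +0.001147) = 42.2° ≈ 042°.

042°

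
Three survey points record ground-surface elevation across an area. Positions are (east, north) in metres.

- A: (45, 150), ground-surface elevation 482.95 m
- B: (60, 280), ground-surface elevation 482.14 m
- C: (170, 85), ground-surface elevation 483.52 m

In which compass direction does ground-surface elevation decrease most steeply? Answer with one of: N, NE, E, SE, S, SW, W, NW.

With z = a·x + b·y + c and A as origin, the differences give:
  15·a + 130·b = -0.81
  125·a + (-65)·b = +0.57
Eliminate b (×(-65) and ×130, subtract): -17225·a = -21.450 → a = ∂z/∂x = +0.001245
Back-substitute: b = ∂z/∂y = -0.006374.
Steepest decrease is along −∇f = (-0.001245 E, +0.006374 N) → north.

N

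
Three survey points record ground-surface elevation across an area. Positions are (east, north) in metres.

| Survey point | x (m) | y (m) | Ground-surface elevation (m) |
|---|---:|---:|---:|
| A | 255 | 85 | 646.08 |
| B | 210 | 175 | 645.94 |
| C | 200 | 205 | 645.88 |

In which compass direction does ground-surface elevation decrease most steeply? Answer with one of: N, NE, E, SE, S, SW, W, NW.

Differences from A: to B (Δx, Δy, Δh) = (-45, 90, -0.14); to C = (-55, 120, -0.20).
Determinant of the coordinate differences = (-45)·120 − (-55)·90 = -450.
∂z/∂x = [(-0.14)·120 − (-0.20)·90] / -450 = -0.002667
∂z/∂y = [(-45)·(-0.20) − (-55)·(-0.14)] / -450 = -0.002889
Steepest decrease is along −∇f = (+0.002667 E, +0.002889 N) → northeast.

NE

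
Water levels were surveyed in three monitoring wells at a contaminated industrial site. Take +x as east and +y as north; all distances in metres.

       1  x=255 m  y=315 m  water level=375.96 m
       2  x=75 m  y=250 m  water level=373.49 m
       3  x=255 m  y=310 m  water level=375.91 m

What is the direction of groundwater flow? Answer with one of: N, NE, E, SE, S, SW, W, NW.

SW

Three-point gradient (reference 1): Δ to 2 = (-180, -65, -2.47), Δ to 3 = (0, -5, -0.05).
∂h/∂x = +0.01011, ∂h/∂y = +0.010000 (det = 900).
Flow = −∇h = (-0.01011 east, -0.010000 north), which points southwest.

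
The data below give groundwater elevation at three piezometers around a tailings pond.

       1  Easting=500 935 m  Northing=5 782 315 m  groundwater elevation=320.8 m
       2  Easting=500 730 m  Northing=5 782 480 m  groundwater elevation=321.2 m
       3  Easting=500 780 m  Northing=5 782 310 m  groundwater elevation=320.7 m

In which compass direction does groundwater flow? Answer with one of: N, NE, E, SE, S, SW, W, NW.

Differences from 1: to 2 (Δx, Δy, Δh) = (-205, 165, +0.4); to 3 = (-155, -5, -0.1).
Solve a·Δx + b·Δy = Δh: det = (-205)·(-5) − (-155)·165 = 26600.
∂h/∂x = [(+0.4)·(-5) − (-0.1)·165] / 26600 = +0.0005451
∂h/∂y = [(-205)·(-0.1) − (-155)·(+0.4)] / 26600 = +0.003102
Flow = −∇h = (-0.0005451 east, -0.003102 north), which points south.

S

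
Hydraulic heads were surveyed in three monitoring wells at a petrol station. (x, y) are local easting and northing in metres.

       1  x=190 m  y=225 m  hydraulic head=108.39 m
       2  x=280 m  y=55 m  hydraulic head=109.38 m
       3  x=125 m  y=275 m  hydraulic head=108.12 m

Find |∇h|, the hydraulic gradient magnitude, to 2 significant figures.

0.0061

With h = a·x + b·y + c and 1 as origin, the differences give:
  90·a + (-170)·b = +0.99
  (-65)·a + 50·b = -0.27
Eliminate b (×50 and ×(-170), subtract): -6550·a = 3.600 → a = ∂h/∂x = -0.0005496
Back-substitute: b = ∂h/∂y = -0.006115.
|∇h| = √(-0.0005496² + -0.006115²) = 0.00614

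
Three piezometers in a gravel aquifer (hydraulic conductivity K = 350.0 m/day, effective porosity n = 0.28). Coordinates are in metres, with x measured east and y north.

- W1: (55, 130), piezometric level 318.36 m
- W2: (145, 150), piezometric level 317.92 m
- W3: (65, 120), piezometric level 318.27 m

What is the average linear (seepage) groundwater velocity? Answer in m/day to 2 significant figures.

8.2 m/day

Differences from W1: to W2 (Δx, Δy, Δh) = (90, 20, -0.44); to W3 = (10, -10, -0.09).
Determinant of the coordinate differences = 90·(-10) − 10·20 = -1100.
∂h/∂x = [(-0.44)·(-10) − (-0.09)·20] / -1100 = -0.005636
∂h/∂y = [90·(-0.09) − 10·(-0.44)] / -1100 = +0.003364
|∇h| = √(-0.005636² + 0.003364²) = 0.006564
Seepage velocity v = K·i/n = 350.0 × 0.006564 / 0.28 = 8.205 m/day.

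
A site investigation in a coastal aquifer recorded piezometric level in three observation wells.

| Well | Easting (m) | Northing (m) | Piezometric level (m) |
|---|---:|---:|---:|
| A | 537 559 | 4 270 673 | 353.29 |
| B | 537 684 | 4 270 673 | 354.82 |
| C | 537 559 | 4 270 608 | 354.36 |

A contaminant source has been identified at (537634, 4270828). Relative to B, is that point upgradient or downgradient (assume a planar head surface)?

∂h/∂x = (354.82 − 353.29) / (537684 − 537559) = +0.01224
∂h/∂y = (354.36 − 353.29) / (4270608 − 4270673) = -0.01646
Head at (537634, 4270828) = 353.29 + (+0.01224)·(75) + (-0.01646)·(155) = 351.66 m.
That is lower than the 354.82 m at B, so the point is downgradient.

downgradient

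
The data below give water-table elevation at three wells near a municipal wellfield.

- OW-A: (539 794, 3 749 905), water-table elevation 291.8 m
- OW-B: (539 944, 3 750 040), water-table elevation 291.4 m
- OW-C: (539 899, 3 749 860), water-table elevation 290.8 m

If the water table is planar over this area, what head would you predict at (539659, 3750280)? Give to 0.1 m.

294.7 m

Three-point gradient (reference OW-A): Δ to OW-B = (150, 135, -0.4), Δ to OW-C = (105, -45, -1.0).
∂h/∂x = -0.007312, ∂h/∂y = +0.005161 (det = -20925).
h(539659, 3750280) = 291.8 + (-0.007312)·(-135) + (+0.005161)·(375) = 291.8 +0.987 +1.935 = 294.723 m.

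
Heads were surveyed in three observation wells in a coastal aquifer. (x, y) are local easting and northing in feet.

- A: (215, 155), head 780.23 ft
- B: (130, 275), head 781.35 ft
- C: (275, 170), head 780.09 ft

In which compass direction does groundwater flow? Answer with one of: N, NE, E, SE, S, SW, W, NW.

Differences from A: to B (Δx, Δy, Δh) = (-85, 120, +1.12); to C = (60, 15, -0.14).
Solve a·Δx + b·Δy = Δh: det = (-85)·15 − 60·120 = -8475.
∂h/∂x = [(+1.12)·15 − (-0.14)·120] / -8475 = -0.003965
∂h/∂y = [(-85)·(-0.14) − 60·(+1.12)] / -8475 = +0.006525
Flow = −∇h = (+0.003965 east, -0.006525 north), which points southeast.

SE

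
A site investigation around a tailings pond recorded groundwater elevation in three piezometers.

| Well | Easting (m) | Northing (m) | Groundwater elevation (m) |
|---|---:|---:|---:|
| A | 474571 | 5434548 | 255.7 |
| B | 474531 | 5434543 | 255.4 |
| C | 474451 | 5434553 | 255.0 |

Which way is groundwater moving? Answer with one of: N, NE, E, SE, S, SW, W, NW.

Differences from A: to B (Δx, Δy, Δh) = (-40, -5, -0.3); to C = (-120, 5, -0.7).
Solve a·Δx + b·Δy = Δh: det = (-40)·5 − (-120)·(-5) = -800.
∂h/∂x = [(-0.3)·5 − (-0.7)·(-5)] / -800 = +0.006250
∂h/∂y = [(-40)·(-0.7) − (-120)·(-0.3)] / -800 = +0.010000
Flow = −∇h = (-0.006250 east, -0.010000 north), which points southwest.

SW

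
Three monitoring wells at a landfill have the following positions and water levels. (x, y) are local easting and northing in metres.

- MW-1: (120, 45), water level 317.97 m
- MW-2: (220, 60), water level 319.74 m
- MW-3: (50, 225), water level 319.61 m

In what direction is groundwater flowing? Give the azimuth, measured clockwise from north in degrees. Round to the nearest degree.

226°

With h = a·x + b·y + c and MW-1 as origin, the differences give:
  100·a + 15·b = +1.77
  (-70)·a + 180·b = +1.64
Eliminate b (×180 and ×15, subtract): 19050·a = 294.000 → a = ∂h/∂x = +0.01543
Back-substitute: b = ∂h/∂y = +0.01511.
Flow direction (−∇h) has components (-0.01543 E, -0.01511 N).
Azimuth = atan2(E, N) = atan2(-0.01543, -0.01511) = 225.6° ≈ 226°.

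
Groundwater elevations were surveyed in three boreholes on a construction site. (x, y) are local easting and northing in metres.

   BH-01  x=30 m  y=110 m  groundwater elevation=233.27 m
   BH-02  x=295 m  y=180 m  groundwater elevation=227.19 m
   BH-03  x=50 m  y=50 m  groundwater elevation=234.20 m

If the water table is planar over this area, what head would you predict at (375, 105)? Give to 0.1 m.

227.4 m

Taking BH-01 as reference: BH-02−BH-01 = (265, 70, -6.08); BH-03−BH-01 = (20, -60, +0.93).
Solve a·Δx + b·Δy = Δh: det = 265·(-60) − 20·70 = -17300.
∂h/∂x = [(-6.08)·(-60) − (+0.93)·70] / -17300 = -0.01732
∂h/∂y = [265·(+0.93) − 20·(-6.08)] / -17300 = -0.02127
h(375, 105) = 233.27 + (-0.01732)·(345) + (-0.02127)·(-5) = 233.27 -5.977 +0.106 = 227.400 m.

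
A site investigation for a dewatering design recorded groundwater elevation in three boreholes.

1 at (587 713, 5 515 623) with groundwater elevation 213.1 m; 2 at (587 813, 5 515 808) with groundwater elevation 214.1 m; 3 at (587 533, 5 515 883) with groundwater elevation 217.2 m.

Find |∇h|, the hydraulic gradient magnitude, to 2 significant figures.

0.013

Differences from 1: to 2 (Δx, Δy, Δh) = (100, 185, +1.0); to 3 = (-180, 260, +4.1).
Determinant of the coordinate differences = 100·260 − (-180)·185 = 59300.
∂h/∂x = [(+1.0)·260 − (+4.1)·185] / 59300 = -0.008406
∂h/∂y = [100·(+4.1) − (-180)·(+1.0)] / 59300 = +0.009949
|∇h| = √(-0.008406² + 0.009949²) = 0.01302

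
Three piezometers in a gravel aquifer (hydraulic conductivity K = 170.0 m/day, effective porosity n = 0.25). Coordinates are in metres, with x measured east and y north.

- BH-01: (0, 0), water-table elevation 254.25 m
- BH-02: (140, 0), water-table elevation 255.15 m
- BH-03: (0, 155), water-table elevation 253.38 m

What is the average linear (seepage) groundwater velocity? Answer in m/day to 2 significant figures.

5.8 m/day

∂h/∂x = (255.15 − 254.25) / (140 − 0) = +0.006429
∂h/∂y = (253.38 − 254.25) / (155 − 0) = -0.005613
|∇h| = √(0.006429² + -0.005613²) = 0.008535
Seepage velocity v = K·i/n = 170.0 × 0.008535 / 0.25 = 5.804 m/day.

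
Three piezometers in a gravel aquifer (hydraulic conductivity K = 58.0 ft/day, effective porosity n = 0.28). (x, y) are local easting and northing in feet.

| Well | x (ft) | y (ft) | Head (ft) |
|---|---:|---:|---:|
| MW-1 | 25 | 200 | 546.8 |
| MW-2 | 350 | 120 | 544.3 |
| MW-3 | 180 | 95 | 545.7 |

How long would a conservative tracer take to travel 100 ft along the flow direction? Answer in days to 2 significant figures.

59 days

Differences from MW-1: to MW-2 (Δx, Δy, Δh) = (325, -80, -2.5); to MW-3 = (155, -105, -1.1).
Determinant of the coordinate differences = 325·(-105) − 155·(-80) = -21725.
∂h/∂x = [(-2.5)·(-105) − (-1.1)·(-80)] / -21725 = -0.008032
∂h/∂y = [325·(-1.1) − 155·(-2.5)] / -21725 = -0.001381
|∇h| = √(-0.008032² + -0.001381²) = 0.00815
Seepage velocity v = K·i/n = 58.0 × 0.00815 / 0.28 = 1.688 ft/day.
t = 100 / 1.688 = 59.24 days.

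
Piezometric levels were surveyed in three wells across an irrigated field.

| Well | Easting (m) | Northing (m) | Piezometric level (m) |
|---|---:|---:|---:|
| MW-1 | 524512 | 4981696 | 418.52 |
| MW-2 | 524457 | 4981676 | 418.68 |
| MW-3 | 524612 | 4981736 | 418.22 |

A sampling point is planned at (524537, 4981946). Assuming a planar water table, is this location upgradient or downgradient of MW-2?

Differences from MW-1: to MW-2 (Δx, Δy, Δh) = (-55, -20, +0.16); to MW-3 = (100, 40, -0.30).
Determinant of the coordinate differences = (-55)·40 − 100·(-20) = -200.
∂h/∂x = [(+0.16)·40 − (-0.30)·(-20)] / -200 = -0.002000
∂h/∂y = [(-55)·(-0.30) − 100·(+0.16)] / -200 = -0.002500
Head at (524537, 4981946) = 418.52 + (-0.002000)·(25) + (-0.002500)·(250) = 417.85 m.
That is lower than the 418.68 m at MW-2, so the point is downgradient.

downgradient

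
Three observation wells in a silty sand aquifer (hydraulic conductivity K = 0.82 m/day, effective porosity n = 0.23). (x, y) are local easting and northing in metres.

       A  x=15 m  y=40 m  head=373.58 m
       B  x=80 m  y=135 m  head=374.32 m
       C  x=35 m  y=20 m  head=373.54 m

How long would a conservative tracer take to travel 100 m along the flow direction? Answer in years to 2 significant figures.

With h = a·x + b·y + c and A as origin, the differences give:
  65·a + 95·b = +0.74
  20·a + (-20)·b = -0.04
Eliminate b (×(-20) and ×95, subtract): -3200·a = -11.000 → a = ∂h/∂x = +0.003438
Back-substitute: b = ∂h/∂y = +0.005437.
|∇h| = √(0.003438² + 0.005437²) = 0.006433
Seepage velocity v = K·i/n = 0.82 × 0.006433 / 0.23 = 0.02294 m/day.
t = 100 / 0.02294 = 4359 days = 11.9 years.

12 years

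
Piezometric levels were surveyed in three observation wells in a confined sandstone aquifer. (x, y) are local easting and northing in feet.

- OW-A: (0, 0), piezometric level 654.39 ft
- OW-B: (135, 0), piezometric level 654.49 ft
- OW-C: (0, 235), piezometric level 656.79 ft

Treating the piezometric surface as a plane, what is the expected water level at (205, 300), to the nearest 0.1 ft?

657.6 ft

∂h/∂x = (654.49 − 654.39) / (135 − 0) = +0.0007407
∂h/∂y = (656.79 − 654.39) / (235 − 0) = +0.01021
h(205, 300) = 654.39 + (+0.0007407)·(205) + (+0.01021)·(300) = 654.39 +0.152 +3.064 = 657.606 ft.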